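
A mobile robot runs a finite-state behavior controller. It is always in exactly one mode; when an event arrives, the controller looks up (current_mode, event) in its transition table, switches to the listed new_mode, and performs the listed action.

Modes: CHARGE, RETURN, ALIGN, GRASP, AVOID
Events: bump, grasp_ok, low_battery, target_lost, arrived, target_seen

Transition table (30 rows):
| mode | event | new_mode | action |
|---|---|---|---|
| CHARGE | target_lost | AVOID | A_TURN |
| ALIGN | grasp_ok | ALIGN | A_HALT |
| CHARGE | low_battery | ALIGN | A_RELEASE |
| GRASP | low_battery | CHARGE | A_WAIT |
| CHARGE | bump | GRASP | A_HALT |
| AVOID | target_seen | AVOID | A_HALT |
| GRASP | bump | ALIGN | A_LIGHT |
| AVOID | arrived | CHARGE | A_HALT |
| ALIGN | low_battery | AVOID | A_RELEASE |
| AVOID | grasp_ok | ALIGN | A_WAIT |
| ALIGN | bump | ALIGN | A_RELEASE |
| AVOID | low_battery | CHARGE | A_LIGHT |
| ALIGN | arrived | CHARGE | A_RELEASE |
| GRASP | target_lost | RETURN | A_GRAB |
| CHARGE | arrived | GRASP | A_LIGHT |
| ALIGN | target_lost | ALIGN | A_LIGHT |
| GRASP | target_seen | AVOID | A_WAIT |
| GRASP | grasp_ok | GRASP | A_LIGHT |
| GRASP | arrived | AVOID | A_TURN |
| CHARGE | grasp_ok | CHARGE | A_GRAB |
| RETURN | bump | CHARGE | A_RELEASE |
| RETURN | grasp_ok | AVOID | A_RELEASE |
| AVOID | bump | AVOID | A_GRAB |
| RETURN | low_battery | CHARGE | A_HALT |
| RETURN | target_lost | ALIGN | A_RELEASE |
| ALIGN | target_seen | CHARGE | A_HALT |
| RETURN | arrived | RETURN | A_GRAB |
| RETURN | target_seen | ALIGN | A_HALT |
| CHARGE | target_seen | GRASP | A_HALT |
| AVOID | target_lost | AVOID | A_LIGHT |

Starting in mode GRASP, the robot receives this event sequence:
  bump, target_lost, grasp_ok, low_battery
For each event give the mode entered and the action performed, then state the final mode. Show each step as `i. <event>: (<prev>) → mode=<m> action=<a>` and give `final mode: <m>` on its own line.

final mode: AVOID

1. bump: (GRASP) → mode=ALIGN action=A_LIGHT
2. target_lost: (ALIGN) → mode=ALIGN action=A_LIGHT
3. grasp_ok: (ALIGN) → mode=ALIGN action=A_HALT
4. low_battery: (ALIGN) → mode=AVOID action=A_RELEASE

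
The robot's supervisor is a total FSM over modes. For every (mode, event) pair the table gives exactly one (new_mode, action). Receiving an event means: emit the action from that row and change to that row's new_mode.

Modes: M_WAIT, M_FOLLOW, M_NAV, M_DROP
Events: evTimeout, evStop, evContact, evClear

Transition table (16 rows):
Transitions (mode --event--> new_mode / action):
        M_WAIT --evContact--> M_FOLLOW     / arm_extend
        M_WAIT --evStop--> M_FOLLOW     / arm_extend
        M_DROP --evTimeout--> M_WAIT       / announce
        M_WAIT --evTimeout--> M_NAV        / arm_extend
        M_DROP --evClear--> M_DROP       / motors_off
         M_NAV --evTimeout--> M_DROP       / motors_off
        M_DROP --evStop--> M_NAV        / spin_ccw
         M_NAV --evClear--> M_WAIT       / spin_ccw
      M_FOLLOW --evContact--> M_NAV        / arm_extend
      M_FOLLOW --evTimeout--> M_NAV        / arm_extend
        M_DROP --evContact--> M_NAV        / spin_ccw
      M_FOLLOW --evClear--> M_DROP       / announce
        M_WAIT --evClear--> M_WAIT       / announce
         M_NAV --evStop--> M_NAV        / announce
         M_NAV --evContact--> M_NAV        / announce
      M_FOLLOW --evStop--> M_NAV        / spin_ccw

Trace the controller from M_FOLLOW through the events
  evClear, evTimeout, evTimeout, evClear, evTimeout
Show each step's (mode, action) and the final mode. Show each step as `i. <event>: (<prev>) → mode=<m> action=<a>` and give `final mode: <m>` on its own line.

final mode: M_NAV

1. evClear: (M_FOLLOW) → mode=M_DROP action=announce
2. evTimeout: (M_DROP) → mode=M_WAIT action=announce
3. evTimeout: (M_WAIT) → mode=M_NAV action=arm_extend
4. evClear: (M_NAV) → mode=M_WAIT action=spin_ccw
5. evTimeout: (M_WAIT) → mode=M_NAV action=arm_extend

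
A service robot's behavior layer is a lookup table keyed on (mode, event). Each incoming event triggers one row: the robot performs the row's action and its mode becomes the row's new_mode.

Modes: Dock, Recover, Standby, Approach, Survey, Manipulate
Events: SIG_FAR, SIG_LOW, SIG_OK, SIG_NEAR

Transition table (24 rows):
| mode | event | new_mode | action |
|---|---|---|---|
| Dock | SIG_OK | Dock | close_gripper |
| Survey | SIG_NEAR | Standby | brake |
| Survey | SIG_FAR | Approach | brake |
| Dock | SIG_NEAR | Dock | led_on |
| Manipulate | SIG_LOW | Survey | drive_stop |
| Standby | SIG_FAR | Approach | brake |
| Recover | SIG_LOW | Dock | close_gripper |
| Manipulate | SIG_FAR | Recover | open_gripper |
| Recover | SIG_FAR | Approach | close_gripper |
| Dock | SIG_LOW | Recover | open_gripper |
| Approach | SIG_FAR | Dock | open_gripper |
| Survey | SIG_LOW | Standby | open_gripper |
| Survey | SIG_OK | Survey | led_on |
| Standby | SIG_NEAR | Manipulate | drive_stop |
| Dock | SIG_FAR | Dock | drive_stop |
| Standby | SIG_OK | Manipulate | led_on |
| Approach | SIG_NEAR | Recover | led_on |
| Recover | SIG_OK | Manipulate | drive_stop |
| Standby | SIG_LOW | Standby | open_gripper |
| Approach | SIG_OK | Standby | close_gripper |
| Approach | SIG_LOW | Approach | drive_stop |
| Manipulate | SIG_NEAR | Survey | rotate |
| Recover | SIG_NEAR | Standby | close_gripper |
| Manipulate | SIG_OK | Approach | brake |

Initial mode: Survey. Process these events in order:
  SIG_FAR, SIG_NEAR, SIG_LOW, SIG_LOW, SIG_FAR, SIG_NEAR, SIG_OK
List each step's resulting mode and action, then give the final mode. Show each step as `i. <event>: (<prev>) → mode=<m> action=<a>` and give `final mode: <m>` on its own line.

final mode: Manipulate

1. SIG_FAR: (Survey) → mode=Approach action=brake
2. SIG_NEAR: (Approach) → mode=Recover action=led_on
3. SIG_LOW: (Recover) → mode=Dock action=close_gripper
4. SIG_LOW: (Dock) → mode=Recover action=open_gripper
5. SIG_FAR: (Recover) → mode=Approach action=close_gripper
6. SIG_NEAR: (Approach) → mode=Recover action=led_on
7. SIG_OK: (Recover) → mode=Manipulate action=drive_stop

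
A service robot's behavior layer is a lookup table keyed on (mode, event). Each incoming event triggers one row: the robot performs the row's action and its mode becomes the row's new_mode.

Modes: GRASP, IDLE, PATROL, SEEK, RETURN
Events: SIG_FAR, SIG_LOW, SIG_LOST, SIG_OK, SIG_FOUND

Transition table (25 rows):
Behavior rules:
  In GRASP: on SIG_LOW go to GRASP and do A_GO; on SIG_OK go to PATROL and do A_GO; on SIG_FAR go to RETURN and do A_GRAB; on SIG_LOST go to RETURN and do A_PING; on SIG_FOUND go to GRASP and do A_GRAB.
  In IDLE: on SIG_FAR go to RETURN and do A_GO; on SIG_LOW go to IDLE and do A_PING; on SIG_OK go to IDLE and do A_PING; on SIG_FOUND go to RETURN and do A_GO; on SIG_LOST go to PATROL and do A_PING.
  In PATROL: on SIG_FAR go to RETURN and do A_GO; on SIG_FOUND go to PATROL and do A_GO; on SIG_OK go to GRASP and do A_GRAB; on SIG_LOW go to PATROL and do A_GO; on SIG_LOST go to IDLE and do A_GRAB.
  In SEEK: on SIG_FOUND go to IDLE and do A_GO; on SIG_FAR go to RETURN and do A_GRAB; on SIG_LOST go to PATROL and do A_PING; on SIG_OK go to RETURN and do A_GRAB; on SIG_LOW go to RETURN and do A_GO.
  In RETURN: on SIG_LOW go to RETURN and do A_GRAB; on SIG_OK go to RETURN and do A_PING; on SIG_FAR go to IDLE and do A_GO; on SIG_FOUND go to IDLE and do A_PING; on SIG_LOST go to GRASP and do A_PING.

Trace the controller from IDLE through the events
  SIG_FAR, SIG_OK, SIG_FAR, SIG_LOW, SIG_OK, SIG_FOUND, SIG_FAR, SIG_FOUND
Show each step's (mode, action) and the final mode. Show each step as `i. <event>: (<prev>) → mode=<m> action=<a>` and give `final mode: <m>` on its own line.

1. SIG_FAR: (IDLE) → mode=RETURN action=A_GO
2. SIG_OK: (RETURN) → mode=RETURN action=A_PING
3. SIG_FAR: (RETURN) → mode=IDLE action=A_GO
4. SIG_LOW: (IDLE) → mode=IDLE action=A_PING
5. SIG_OK: (IDLE) → mode=IDLE action=A_PING
6. SIG_FOUND: (IDLE) → mode=RETURN action=A_GO
7. SIG_FAR: (RETURN) → mode=IDLE action=A_GO
8. SIG_FOUND: (IDLE) → mode=RETURN action=A_GO

final mode: RETURN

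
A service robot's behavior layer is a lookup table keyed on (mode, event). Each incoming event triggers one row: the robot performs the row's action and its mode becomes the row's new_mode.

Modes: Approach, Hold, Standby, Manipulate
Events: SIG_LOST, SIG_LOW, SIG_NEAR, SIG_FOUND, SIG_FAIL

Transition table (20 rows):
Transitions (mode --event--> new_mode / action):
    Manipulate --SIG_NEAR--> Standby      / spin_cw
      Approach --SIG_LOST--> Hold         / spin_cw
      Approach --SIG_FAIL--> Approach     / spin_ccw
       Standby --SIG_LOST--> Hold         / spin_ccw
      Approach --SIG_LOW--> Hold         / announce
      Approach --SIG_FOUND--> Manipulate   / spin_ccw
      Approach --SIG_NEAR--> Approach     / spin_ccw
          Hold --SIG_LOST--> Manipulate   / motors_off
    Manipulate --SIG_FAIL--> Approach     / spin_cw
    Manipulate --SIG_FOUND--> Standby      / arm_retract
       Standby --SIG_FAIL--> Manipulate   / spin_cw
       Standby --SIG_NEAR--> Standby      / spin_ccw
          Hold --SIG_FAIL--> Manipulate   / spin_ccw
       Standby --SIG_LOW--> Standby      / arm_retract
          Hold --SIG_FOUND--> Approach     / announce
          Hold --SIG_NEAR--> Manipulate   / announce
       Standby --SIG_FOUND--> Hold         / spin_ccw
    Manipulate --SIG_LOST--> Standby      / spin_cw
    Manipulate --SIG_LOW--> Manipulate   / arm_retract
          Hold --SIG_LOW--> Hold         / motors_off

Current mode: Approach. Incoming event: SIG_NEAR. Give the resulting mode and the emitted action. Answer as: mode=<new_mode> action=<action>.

current mode = Approach; filter table to that mode:
  (Approach, SIG_LOST) → (Hold, spin_cw)
  (Approach, SIG_FAIL) → (Approach, spin_ccw)
  (Approach, SIG_LOW) → (Hold, announce)
  (Approach, SIG_FOUND) → (Manipulate, spin_ccw)
  (Approach, SIG_NEAR) → (Approach, spin_ccw)  ← event matches
event = SIG_NEAR selects (Approach, spin_ccw)

mode=Approach action=spin_ccw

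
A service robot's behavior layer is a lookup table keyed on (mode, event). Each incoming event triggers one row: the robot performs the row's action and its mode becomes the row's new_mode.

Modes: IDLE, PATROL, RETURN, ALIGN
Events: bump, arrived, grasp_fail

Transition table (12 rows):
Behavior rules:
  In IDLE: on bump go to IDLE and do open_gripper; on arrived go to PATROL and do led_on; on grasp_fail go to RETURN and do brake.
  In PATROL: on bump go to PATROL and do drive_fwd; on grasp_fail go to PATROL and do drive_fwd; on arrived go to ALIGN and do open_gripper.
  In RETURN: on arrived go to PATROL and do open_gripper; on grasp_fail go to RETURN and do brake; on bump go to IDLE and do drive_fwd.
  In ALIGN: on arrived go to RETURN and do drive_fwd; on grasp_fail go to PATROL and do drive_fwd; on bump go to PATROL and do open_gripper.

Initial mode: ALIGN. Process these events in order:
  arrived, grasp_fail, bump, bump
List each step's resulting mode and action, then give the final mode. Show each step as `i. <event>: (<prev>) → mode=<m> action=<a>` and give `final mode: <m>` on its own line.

final mode: IDLE

1. arrived: (ALIGN) → mode=RETURN action=drive_fwd
2. grasp_fail: (RETURN) → mode=RETURN action=brake
3. bump: (RETURN) → mode=IDLE action=drive_fwd
4. bump: (IDLE) → mode=IDLE action=open_gripper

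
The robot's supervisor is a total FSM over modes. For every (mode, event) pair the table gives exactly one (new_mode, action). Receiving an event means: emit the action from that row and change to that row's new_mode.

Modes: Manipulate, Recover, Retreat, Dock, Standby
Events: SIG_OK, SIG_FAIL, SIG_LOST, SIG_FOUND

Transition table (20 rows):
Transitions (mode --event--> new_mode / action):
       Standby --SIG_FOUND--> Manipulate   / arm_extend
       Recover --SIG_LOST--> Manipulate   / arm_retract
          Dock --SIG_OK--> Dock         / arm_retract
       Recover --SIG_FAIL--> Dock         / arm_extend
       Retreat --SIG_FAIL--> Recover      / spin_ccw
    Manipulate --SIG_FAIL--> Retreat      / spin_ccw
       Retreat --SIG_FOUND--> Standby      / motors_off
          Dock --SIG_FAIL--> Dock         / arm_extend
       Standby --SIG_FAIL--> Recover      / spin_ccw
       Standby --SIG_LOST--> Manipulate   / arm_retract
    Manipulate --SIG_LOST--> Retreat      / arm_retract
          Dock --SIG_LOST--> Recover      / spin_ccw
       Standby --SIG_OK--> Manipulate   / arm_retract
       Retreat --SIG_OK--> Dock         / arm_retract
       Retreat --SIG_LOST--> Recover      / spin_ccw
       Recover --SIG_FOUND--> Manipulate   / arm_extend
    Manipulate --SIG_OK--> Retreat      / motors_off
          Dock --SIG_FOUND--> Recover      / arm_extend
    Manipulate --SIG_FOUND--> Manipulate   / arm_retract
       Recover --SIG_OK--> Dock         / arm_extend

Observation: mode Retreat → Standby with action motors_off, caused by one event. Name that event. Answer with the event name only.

try SIG_OK: (Retreat, SIG_OK) → (Dock, arm_retract)
try SIG_FAIL: (Retreat, SIG_FAIL) → (Recover, spin_ccw)
try SIG_LOST: (Retreat, SIG_LOST) → (Recover, spin_ccw)
try SIG_FOUND: (Retreat, SIG_FOUND) → (Standby, motors_off)  ← matches

SIG_FOUND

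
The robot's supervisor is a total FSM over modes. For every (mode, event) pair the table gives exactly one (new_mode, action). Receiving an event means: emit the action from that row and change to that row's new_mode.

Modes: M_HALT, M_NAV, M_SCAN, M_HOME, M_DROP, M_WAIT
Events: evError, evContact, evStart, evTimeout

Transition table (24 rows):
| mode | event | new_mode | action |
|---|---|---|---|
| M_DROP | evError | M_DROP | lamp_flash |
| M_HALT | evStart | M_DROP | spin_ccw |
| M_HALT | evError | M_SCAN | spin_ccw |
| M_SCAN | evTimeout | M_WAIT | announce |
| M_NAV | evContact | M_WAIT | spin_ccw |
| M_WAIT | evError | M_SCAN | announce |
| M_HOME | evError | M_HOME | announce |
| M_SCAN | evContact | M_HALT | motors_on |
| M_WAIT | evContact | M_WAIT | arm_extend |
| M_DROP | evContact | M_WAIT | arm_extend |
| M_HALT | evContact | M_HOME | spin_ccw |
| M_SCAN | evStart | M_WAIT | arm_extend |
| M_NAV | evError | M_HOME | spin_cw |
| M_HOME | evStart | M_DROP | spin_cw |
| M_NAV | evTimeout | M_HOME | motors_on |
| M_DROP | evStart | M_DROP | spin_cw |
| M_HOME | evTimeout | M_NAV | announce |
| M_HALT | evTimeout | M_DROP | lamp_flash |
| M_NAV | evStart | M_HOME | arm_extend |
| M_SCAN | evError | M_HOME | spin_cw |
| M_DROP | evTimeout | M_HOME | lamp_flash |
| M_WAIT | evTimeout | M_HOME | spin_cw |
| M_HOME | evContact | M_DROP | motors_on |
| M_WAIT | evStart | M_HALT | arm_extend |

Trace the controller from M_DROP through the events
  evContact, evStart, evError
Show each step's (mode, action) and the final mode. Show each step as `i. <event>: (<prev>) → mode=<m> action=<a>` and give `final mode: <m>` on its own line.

final mode: M_SCAN

1. evContact: (M_DROP) → mode=M_WAIT action=arm_extend
2. evStart: (M_WAIT) → mode=M_HALT action=arm_extend
3. evError: (M_HALT) → mode=M_SCAN action=spin_ccw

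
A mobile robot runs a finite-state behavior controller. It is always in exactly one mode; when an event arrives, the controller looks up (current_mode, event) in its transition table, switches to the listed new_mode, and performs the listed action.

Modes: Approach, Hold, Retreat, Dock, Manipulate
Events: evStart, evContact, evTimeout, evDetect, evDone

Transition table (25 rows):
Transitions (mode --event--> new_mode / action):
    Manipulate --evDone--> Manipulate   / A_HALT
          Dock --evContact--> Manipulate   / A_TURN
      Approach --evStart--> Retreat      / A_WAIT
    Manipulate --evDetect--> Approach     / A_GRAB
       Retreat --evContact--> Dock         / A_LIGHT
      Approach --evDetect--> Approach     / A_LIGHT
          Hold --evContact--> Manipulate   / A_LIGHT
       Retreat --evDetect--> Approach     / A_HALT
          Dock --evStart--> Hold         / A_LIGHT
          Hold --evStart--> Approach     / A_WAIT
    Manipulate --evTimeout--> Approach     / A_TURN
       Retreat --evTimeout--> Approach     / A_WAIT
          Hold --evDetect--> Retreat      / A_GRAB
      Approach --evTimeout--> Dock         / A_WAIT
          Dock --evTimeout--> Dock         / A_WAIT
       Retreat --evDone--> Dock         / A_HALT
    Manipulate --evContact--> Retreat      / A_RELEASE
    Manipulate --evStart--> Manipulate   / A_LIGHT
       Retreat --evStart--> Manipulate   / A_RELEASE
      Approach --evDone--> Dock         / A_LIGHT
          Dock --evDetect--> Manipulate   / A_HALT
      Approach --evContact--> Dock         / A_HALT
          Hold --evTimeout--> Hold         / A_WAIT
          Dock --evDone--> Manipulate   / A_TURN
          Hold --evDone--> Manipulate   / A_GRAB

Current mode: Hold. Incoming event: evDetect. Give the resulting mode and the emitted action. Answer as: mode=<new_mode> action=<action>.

current mode = Hold; filter table to that mode:
  (Hold, evContact) → (Manipulate, A_LIGHT)
  (Hold, evStart) → (Approach, A_WAIT)
  (Hold, evDetect) → (Retreat, A_GRAB)  ← event matches
  (Hold, evTimeout) → (Hold, A_WAIT)
  (Hold, evDone) → (Manipulate, A_GRAB)
event = evDetect selects (Retreat, A_GRAB)

mode=Retreat action=A_GRAB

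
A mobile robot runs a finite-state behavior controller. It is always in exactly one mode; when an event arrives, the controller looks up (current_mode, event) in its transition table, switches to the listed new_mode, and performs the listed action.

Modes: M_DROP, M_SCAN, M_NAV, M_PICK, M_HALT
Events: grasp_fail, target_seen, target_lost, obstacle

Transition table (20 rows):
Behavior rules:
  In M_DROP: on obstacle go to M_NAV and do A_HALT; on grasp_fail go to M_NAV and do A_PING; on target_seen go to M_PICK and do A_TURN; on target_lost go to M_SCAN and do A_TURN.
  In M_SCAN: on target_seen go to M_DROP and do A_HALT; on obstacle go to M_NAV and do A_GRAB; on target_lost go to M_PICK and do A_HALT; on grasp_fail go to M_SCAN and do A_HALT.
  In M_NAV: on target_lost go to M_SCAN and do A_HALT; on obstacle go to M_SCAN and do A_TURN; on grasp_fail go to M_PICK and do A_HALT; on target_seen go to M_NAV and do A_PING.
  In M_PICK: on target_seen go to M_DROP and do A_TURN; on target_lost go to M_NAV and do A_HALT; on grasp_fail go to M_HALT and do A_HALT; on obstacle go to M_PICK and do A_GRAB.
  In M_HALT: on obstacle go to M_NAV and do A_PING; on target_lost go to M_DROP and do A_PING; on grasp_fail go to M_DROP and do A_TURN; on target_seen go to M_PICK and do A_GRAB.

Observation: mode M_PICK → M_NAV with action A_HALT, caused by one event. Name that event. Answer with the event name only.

try grasp_fail: (M_PICK, grasp_fail) → (M_HALT, A_HALT)
try target_seen: (M_PICK, target_seen) → (M_DROP, A_TURN)
try target_lost: (M_PICK, target_lost) → (M_NAV, A_HALT)  ← matches
try obstacle: (M_PICK, obstacle) → (M_PICK, A_GRAB)

target_lost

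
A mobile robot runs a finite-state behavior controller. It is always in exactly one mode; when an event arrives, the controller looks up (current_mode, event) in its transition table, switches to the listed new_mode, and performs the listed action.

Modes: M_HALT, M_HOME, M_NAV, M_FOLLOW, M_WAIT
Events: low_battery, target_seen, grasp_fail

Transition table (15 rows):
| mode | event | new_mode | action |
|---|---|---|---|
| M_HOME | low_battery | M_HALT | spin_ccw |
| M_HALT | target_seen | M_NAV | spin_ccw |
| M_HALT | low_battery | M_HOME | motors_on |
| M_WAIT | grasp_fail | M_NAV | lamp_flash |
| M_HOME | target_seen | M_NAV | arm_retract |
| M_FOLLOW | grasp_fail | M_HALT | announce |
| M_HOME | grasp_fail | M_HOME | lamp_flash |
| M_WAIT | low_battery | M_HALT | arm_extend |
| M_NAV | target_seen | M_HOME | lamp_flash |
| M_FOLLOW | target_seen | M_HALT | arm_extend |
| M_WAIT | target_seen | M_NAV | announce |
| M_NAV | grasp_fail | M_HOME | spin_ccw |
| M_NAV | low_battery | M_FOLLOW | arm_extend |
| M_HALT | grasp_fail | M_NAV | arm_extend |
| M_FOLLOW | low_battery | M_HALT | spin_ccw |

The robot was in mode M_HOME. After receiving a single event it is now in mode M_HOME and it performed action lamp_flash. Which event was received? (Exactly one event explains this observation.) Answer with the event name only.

try low_battery: (M_HOME, low_battery) → (M_HALT, spin_ccw)
try target_seen: (M_HOME, target_seen) → (M_NAV, arm_retract)
try grasp_fail: (M_HOME, grasp_fail) → (M_HOME, lamp_flash)  ← matches

grasp_fail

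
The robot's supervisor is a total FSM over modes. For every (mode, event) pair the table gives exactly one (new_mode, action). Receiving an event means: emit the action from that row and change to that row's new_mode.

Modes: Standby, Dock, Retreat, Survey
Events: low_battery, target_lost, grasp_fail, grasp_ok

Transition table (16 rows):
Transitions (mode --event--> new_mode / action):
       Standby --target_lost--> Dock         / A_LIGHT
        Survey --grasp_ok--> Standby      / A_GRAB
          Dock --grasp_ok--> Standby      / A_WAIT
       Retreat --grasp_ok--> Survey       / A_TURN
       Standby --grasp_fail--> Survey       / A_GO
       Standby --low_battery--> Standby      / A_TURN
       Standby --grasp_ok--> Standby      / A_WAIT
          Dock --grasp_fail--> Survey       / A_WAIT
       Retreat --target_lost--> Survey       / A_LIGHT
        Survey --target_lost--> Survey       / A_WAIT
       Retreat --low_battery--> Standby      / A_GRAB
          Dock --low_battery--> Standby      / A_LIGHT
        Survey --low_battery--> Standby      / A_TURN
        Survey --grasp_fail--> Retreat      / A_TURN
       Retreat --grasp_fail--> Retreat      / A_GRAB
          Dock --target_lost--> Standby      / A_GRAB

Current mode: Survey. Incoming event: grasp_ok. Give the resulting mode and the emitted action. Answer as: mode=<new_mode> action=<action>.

mode=Standby action=A_GRAB

current mode = Survey; filter table to that mode:
  (Survey, grasp_ok) → (Standby, A_GRAB)  ← event matches
  (Survey, target_lost) → (Survey, A_WAIT)
  (Survey, low_battery) → (Standby, A_TURN)
  (Survey, grasp_fail) → (Retreat, A_TURN)
event = grasp_ok selects (Standby, A_GRAB)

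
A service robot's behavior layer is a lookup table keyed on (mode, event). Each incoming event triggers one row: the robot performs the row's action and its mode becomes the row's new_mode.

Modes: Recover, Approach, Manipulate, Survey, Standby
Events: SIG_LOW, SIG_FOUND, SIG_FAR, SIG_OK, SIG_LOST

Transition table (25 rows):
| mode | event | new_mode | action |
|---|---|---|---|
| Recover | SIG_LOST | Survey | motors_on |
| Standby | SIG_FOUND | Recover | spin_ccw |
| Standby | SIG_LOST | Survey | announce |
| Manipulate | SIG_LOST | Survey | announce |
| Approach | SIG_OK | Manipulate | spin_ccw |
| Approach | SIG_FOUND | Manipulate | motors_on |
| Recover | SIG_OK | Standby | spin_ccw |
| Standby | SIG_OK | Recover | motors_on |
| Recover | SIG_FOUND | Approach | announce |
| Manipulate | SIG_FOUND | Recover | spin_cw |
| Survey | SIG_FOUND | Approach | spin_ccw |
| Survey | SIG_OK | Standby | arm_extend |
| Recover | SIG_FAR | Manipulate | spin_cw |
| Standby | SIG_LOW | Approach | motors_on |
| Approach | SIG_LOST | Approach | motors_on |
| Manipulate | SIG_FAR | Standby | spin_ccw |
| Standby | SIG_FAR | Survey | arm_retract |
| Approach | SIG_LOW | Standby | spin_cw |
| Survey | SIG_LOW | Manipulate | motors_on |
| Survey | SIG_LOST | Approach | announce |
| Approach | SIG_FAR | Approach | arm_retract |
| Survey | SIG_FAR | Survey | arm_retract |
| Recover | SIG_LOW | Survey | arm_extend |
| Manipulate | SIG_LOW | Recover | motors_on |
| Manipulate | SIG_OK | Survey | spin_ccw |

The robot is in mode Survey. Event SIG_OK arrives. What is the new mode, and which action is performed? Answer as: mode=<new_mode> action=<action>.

mode=Standby action=arm_extend

current mode = Survey; filter table to that mode:
  (Survey, SIG_FOUND) → (Approach, spin_ccw)
  (Survey, SIG_OK) → (Standby, arm_extend)  ← event matches
  (Survey, SIG_LOW) → (Manipulate, motors_on)
  (Survey, SIG_LOST) → (Approach, announce)
  (Survey, SIG_FAR) → (Survey, arm_retract)
event = SIG_OK selects (Standby, arm_extend)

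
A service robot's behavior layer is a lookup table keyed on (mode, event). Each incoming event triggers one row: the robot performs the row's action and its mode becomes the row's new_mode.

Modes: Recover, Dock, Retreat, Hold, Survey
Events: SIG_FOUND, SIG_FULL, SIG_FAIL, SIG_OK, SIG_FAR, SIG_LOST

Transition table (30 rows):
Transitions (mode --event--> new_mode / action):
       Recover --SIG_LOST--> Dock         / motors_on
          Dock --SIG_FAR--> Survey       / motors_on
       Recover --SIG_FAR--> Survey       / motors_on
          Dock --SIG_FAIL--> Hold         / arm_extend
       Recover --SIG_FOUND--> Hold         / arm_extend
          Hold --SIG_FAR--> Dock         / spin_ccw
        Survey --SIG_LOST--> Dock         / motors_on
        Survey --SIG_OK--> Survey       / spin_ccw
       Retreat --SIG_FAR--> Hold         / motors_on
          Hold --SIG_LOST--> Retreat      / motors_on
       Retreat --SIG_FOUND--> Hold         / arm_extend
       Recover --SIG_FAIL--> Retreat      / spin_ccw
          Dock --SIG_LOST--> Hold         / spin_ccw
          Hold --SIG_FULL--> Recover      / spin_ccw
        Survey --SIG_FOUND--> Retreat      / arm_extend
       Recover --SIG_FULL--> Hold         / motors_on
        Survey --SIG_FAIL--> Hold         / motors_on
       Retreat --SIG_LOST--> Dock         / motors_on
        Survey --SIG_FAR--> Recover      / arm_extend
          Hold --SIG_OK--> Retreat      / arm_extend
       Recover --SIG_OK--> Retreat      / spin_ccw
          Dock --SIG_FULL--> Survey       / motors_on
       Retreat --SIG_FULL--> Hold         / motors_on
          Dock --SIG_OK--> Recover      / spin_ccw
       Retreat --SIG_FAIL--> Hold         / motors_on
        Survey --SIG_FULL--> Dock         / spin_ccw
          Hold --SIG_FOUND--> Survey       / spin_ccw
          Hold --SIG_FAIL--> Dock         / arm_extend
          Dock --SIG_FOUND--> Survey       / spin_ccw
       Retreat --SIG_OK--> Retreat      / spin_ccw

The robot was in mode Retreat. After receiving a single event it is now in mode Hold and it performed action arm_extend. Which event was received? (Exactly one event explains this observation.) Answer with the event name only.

SIG_FOUND

try SIG_FOUND: (Retreat, SIG_FOUND) → (Hold, arm_extend)  ← matches
try SIG_FULL: (Retreat, SIG_FULL) → (Hold, motors_on)
try SIG_FAIL: (Retreat, SIG_FAIL) → (Hold, motors_on)
try SIG_OK: (Retreat, SIG_OK) → (Retreat, spin_ccw)
try SIG_FAR: (Retreat, SIG_FAR) → (Hold, motors_on)
try SIG_LOST: (Retreat, SIG_LOST) → (Dock, motors_on)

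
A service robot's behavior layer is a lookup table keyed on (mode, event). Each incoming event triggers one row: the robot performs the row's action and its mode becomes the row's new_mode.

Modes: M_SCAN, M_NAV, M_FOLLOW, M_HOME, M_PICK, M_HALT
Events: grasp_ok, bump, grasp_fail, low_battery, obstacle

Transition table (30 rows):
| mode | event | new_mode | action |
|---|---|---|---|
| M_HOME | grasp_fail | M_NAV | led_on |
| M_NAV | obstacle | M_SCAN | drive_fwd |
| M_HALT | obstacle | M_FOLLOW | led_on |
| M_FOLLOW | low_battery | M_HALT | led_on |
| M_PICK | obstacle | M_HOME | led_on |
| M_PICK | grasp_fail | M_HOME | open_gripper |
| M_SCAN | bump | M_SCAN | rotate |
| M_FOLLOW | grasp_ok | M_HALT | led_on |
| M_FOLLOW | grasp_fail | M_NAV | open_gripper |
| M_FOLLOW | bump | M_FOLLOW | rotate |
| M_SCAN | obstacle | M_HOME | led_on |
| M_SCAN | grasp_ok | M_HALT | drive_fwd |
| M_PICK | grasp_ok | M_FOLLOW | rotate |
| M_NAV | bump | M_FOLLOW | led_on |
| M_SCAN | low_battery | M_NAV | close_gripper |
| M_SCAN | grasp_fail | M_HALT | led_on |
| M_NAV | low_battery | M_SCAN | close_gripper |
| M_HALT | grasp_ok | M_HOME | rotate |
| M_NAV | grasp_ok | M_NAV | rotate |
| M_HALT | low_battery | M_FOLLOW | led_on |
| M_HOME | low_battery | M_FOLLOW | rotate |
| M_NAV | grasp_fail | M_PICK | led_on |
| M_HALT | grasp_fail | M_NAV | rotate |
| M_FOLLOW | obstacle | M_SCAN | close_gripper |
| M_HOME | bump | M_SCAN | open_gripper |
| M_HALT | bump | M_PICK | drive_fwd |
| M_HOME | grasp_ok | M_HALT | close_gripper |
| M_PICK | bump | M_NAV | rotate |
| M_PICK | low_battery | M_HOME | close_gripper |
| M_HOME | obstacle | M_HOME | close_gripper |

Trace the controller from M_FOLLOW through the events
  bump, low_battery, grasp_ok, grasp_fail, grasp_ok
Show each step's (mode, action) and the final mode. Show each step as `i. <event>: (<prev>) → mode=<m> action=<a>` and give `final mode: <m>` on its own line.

final mode: M_NAV

1. bump: (M_FOLLOW) → mode=M_FOLLOW action=rotate
2. low_battery: (M_FOLLOW) → mode=M_HALT action=led_on
3. grasp_ok: (M_HALT) → mode=M_HOME action=rotate
4. grasp_fail: (M_HOME) → mode=M_NAV action=led_on
5. grasp_ok: (M_NAV) → mode=M_NAV action=rotate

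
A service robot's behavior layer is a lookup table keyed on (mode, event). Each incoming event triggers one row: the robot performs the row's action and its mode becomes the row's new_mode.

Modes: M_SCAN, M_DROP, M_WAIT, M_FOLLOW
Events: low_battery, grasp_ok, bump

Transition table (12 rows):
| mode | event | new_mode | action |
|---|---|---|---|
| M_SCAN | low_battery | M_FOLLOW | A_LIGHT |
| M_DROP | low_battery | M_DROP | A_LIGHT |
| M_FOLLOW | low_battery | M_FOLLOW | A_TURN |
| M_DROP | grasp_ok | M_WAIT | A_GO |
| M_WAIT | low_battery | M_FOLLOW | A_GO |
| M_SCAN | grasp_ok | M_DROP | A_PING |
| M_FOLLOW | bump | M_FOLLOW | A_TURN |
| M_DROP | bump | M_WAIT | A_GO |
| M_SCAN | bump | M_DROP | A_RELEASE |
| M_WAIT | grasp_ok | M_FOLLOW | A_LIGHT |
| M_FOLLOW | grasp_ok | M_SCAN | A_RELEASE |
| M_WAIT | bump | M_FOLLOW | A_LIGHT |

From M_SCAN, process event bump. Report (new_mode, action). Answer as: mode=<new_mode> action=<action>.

mode=M_DROP action=A_RELEASE

current mode = M_SCAN; filter table to that mode:
  (M_SCAN, low_battery) → (M_FOLLOW, A_LIGHT)
  (M_SCAN, grasp_ok) → (M_DROP, A_PING)
  (M_SCAN, bump) → (M_DROP, A_RELEASE)  ← event matches
event = bump selects (M_DROP, A_RELEASE)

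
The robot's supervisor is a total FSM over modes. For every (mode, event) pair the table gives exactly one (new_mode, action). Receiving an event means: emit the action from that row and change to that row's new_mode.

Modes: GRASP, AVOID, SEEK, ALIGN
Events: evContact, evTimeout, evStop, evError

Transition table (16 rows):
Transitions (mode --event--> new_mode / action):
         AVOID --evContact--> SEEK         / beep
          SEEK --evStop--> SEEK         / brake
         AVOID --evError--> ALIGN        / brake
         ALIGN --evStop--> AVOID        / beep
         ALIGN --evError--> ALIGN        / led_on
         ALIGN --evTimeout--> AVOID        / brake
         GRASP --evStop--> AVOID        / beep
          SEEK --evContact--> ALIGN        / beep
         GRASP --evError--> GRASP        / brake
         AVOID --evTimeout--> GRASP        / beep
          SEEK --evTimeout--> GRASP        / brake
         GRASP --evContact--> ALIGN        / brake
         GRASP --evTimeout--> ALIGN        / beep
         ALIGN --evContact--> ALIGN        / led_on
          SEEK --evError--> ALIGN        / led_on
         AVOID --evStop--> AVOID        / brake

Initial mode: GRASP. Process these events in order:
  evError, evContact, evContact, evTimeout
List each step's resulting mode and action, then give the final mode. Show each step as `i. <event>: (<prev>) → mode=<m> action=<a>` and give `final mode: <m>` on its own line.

final mode: AVOID

1. evError: (GRASP) → mode=GRASP action=brake
2. evContact: (GRASP) → mode=ALIGN action=brake
3. evContact: (ALIGN) → mode=ALIGN action=led_on
4. evTimeout: (ALIGN) → mode=AVOID action=brake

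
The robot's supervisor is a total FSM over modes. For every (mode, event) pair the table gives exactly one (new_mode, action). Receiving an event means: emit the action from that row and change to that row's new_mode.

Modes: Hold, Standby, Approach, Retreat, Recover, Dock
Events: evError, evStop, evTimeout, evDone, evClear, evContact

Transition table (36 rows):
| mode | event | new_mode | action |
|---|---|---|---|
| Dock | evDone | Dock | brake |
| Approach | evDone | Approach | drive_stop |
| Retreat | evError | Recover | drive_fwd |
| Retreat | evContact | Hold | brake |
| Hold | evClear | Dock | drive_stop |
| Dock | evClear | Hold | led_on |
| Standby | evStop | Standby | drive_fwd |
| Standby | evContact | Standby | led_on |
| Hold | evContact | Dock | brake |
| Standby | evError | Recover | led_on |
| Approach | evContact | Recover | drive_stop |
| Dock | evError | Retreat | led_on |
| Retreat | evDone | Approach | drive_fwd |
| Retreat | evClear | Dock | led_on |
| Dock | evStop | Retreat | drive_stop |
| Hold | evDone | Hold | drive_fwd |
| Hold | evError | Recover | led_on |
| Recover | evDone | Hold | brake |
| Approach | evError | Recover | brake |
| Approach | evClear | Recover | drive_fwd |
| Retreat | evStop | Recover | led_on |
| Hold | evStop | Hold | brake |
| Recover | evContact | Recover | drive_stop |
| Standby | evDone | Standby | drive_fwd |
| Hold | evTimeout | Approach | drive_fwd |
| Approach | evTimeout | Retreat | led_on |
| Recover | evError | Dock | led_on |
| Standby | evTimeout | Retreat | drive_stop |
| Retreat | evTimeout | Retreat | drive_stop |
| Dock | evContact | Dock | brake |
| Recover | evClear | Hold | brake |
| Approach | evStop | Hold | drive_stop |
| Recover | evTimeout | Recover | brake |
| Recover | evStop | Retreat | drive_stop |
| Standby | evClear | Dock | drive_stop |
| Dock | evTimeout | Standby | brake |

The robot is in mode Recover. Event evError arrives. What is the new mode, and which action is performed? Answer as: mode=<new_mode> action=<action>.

current mode = Recover; filter table to that mode:
  (Recover, evDone) → (Hold, brake)
  (Recover, evContact) → (Recover, drive_stop)
  (Recover, evError) → (Dock, led_on)  ← event matches
  (Recover, evClear) → (Hold, brake)
  (Recover, evTimeout) → (Recover, brake)
  (Recover, evStop) → (Retreat, drive_stop)
event = evError selects (Dock, led_on)

mode=Dock action=led_on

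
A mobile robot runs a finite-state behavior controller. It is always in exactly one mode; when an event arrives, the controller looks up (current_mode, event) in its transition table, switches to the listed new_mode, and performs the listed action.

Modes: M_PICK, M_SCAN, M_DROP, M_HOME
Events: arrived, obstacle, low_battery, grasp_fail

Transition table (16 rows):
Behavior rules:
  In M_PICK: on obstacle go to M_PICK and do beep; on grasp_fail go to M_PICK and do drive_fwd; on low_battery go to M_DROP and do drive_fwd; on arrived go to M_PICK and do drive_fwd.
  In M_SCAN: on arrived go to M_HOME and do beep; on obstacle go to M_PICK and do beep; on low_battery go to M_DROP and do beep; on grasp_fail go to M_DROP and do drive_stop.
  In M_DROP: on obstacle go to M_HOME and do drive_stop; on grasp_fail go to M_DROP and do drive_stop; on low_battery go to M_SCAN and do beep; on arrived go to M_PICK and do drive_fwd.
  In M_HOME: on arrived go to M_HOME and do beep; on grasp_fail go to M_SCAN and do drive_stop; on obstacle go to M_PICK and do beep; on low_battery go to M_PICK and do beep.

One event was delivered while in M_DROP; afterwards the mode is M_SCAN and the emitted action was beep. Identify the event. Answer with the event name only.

low_battery

try arrived: (M_DROP, arrived) → (M_PICK, drive_fwd)
try obstacle: (M_DROP, obstacle) → (M_HOME, drive_stop)
try low_battery: (M_DROP, low_battery) → (M_SCAN, beep)  ← matches
try grasp_fail: (M_DROP, grasp_fail) → (M_DROP, drive_stop)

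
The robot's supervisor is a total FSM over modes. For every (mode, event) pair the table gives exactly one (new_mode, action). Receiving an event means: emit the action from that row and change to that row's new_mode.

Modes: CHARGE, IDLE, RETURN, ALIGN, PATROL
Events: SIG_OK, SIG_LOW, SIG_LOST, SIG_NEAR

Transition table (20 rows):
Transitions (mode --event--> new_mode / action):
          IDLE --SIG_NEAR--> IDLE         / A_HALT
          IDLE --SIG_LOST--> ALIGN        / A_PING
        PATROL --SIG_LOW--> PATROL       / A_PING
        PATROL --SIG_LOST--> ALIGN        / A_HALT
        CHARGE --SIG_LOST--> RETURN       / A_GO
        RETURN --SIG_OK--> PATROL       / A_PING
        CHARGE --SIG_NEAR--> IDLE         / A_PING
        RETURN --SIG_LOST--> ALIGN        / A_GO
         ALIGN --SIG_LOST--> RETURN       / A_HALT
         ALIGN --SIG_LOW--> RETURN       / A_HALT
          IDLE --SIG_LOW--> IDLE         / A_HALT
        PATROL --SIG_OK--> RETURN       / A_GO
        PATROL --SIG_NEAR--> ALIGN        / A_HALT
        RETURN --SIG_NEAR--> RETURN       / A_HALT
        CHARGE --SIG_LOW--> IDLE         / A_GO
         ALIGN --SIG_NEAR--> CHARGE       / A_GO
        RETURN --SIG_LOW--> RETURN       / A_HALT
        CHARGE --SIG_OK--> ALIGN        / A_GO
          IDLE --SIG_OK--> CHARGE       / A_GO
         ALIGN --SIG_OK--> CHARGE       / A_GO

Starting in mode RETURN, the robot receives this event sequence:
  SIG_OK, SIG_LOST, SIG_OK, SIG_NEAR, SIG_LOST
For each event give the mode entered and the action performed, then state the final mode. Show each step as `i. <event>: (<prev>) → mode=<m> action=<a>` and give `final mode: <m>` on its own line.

final mode: ALIGN

1. SIG_OK: (RETURN) → mode=PATROL action=A_PING
2. SIG_LOST: (PATROL) → mode=ALIGN action=A_HALT
3. SIG_OK: (ALIGN) → mode=CHARGE action=A_GO
4. SIG_NEAR: (CHARGE) → mode=IDLE action=A_PING
5. SIG_LOST: (IDLE) → mode=ALIGN action=A_PING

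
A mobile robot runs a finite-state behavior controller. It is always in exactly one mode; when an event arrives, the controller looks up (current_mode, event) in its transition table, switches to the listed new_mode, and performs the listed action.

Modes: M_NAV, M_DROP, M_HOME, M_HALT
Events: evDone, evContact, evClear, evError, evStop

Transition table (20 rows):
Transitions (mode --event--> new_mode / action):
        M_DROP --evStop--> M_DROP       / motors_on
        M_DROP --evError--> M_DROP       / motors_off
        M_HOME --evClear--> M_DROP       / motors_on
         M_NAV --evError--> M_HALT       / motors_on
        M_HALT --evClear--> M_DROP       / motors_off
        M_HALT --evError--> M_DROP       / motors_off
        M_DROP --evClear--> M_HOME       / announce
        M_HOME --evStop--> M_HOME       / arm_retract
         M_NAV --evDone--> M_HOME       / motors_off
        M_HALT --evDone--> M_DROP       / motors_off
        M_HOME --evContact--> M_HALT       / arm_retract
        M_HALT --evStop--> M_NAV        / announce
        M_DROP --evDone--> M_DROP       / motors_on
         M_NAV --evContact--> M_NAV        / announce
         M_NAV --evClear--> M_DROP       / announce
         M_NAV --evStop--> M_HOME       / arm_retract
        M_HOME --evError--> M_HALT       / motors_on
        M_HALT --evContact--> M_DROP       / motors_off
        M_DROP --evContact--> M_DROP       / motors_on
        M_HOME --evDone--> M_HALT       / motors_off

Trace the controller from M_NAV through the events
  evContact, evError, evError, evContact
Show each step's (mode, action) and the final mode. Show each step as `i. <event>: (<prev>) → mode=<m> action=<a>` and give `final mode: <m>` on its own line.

final mode: M_DROP

1. evContact: (M_NAV) → mode=M_NAV action=announce
2. evError: (M_NAV) → mode=M_HALT action=motors_on
3. evError: (M_HALT) → mode=M_DROP action=motors_off
4. evContact: (M_DROP) → mode=M_DROP action=motors_on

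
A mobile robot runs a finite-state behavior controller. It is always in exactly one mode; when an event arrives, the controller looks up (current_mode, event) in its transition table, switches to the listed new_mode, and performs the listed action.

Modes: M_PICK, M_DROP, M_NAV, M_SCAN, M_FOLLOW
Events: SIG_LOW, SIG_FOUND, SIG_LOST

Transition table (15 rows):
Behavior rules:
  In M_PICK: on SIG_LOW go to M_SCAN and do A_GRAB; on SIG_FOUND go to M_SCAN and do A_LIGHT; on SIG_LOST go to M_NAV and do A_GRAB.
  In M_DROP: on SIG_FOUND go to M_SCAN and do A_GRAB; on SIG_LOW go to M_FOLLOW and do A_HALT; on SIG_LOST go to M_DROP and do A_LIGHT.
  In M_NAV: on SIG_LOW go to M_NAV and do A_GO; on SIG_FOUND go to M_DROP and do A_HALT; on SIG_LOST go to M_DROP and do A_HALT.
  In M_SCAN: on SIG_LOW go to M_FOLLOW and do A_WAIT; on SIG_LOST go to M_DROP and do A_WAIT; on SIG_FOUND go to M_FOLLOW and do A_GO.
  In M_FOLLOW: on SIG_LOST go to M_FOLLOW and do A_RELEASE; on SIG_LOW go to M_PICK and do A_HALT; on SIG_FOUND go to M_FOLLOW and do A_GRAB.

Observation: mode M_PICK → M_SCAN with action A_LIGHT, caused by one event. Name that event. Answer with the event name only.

SIG_FOUND

try SIG_LOW: (M_PICK, SIG_LOW) → (M_SCAN, A_GRAB)
try SIG_FOUND: (M_PICK, SIG_FOUND) → (M_SCAN, A_LIGHT)  ← matches
try SIG_LOST: (M_PICK, SIG_LOST) → (M_NAV, A_GRAB)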